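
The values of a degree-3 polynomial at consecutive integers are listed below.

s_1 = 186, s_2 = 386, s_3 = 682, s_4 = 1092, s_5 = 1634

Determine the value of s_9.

5482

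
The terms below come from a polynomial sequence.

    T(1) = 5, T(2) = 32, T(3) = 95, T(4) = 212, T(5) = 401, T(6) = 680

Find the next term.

1067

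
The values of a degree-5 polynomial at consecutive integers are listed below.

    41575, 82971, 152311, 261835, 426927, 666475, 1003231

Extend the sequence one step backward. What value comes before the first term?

18667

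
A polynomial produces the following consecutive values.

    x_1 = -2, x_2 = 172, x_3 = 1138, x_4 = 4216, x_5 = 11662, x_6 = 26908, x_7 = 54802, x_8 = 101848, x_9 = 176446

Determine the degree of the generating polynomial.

First differences: 174, 966, 3078, 7446, 15246, 27894, 47046, 74598
Second differences: 792, 2112, 4368, 7800, 12648, 19152, 27552
Third differences: 1320, 2256, 3432, 4848, 6504, 8400
Fourth differences: 936, 1176, 1416, 1656, 1896
Fifth differences: 240, 240, 240, 240
The fifth differences are constant, so the polynomial has degree 5.

5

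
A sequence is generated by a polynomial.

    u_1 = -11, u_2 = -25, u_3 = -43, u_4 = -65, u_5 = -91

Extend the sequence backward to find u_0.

D1: -14, -18, -22, -26
D2: -4, -4, -4
The second differences are constant at -4.
Work back: -14 + 4 = -10;  -11 + 10 = -1

-1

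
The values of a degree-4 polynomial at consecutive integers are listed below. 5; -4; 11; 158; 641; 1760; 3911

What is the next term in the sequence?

-9, 15, 147, 483, 1119, 2151
24, 132, 336, 636, 1032
108, 204, 300, 396
96, 96, 96
The fourth differences are constant (96).
396 + 96 = 492;  1032 + 492 = 1524;  2151 + 1524 = 3675;  3911 + 3675 = 7586

7586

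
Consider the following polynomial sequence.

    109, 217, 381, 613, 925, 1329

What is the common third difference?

12

First differences: 108, 164, 232, 312, 404
Second differences: 56, 68, 80, 92
Third differences: 12, 12, 12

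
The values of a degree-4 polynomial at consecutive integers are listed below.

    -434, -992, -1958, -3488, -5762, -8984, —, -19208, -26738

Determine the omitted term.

Using the first 6 terms:
D1: -558, -966, -1530, -2274, -3222
D2: -408, -564, -744, -948
D3: -156, -180, -204
D4: -24, -24
Constant fourth difference = -24.
Extend forward: -204 − 24 = -228;  -948 − 228 = -1176;  -3222 − 1176 = -4398;  -8984 − 4398 = -13382

-13382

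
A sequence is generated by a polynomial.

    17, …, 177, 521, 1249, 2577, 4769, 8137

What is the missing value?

49

Using the last 6 terms:
First differences: 344  728  1328  2192  3368
Second differences: 384  600  864  1176
Third differences: 216  264  312
Fourth differences: 48  48
Constant fourth difference = 48.
Extend backward: 216 − 48 = 168;  384 − 168 = 216;  344 − 216 = 128;  177 − 128 = 49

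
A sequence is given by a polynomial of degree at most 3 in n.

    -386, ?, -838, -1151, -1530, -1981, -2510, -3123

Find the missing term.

Using the last 6 terms:
D1: -313  -379  -451  -529  -613
D2: -66  -72  -78  -84
D3: -6  -6  -6
Constant third difference = -6.
Extend backward: -66 + 6 = -60;  -313 + 60 = -253;  -838 + 253 = -585

-585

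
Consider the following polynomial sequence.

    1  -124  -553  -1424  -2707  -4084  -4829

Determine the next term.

-3688

D1: -125 , -429 , -871 , -1283 , -1377 , -745
D2: -304 , -442 , -412 , -94 , 632
D3: -138 , 30 , 318 , 726
D4: 168 , 288 , 408
D5: 120 , 120
Constant fifth difference = 120, so extend:
408 + 120 = 528;  726 + 528 = 1254;  632 + 1254 = 1886;  -745 + 1886 = 1141;  -4829 + 1141 = -3688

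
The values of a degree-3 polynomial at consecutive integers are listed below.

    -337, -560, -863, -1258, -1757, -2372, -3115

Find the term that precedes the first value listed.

-182

-223, -303, -395, -499, -615, -743
-80, -92, -104, -116, -128
-12, -12, -12, -12
The third differences are constant at -12.
Work back: -80 + 12 = -68;  -223 + 68 = -155;  -337 + 155 = -182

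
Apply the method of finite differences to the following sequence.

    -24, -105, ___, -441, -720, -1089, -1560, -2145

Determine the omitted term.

Using the last 5 terms:
Δ: -279  -369  -471  -585
Δ²: -90  -102  -114
Δ³: -12  -12
Constant third difference = -12.
Extend backward: -90 + 12 = -78;  -279 + 78 = -201;  -441 + 201 = -240

-240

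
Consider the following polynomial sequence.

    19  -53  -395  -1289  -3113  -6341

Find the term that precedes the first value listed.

7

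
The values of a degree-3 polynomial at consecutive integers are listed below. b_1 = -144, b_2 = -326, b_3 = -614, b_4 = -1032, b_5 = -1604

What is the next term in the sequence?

Δ: -182  -288  -418  -572
Δ²: -106  -130  -154
Δ³: -24  -24
Third differences constant at -24.
-154 − 24 = -178;  -572 − 178 = -750;  -1604 − 750 = -2354

-2354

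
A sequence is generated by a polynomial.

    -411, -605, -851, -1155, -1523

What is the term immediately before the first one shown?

-263

Δ: -194  -246  -304  -368
Δ²: -52  -58  -64
Δ³: -6  -6
The third differences are constant at -6.
Work back: -52 + 6 = -46;  -194 + 46 = -148;  -411 + 148 = -263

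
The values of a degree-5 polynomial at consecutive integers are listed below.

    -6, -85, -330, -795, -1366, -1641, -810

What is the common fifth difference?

Δ: -79, -245, -465, -571, -275, 831
Δ²: -166, -220, -106, 296, 1106
Δ³: -54, 114, 402, 810
Δ⁴: 168, 288, 408
Δ⁵: 120, 120

120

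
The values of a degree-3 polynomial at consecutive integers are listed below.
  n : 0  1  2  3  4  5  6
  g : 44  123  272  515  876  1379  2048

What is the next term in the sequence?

Δ: 79  149  243  361  503  669
Δ²: 70  94  118  142  166
Δ³: 24  24  24  24
The third differences are constant (24).
166 + 24 = 190;  669 + 190 = 859;  2048 + 859 = 2907

2907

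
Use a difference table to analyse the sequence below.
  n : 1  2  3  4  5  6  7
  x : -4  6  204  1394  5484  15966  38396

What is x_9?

154524

D1: 10, 198, 1190, 4090, 10482, 22430
D2: 188, 992, 2900, 6392, 11948
D3: 804, 1908, 3492, 5556
D4: 1104, 1584, 2064
D5: 480, 480
The fifth differences are constant (480).
2064 + 480 = 2544;  5556 + 2544 = 8100;  11948 + 8100 = 20048;  22430 + 20048 = 42478;  38396 + 42478 = 80874
2544 + 480 = 3024;  8100 + 3024 = 11124;  20048 + 11124 = 31172;  42478 + 31172 = 73650;  80874 + 73650 = 154524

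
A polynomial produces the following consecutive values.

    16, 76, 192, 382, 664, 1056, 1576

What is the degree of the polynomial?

60, 116, 190, 282, 392, 520
56, 74, 92, 110, 128
18, 18, 18, 18
The third differences are constant, so the polynomial has degree 3.

3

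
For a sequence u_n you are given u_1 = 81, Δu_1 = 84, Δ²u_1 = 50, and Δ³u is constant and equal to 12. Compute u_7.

1575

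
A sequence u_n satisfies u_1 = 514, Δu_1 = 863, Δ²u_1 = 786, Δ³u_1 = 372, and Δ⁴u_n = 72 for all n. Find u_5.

10242

Build the table forward from the leading diagonal:
Δ⁴: 72  72  72  72  72
Δ³: 372  444  516  588  660
Δ²: 786  1158  1602  2118  2706
Δ: 863  1649  2807  4409  6527
u: 514  1377  3026  5833  10242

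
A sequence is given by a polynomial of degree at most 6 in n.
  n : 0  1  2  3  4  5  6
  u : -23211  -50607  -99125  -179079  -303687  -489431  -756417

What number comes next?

-1128735

First differences: -27396, -48518, -79954, -124608, -185744, -266986
Second differences: -21122, -31436, -44654, -61136, -81242
Third differences: -10314, -13218, -16482, -20106
Fourth differences: -2904, -3264, -3624
Fifth differences: -360, -360
Constant fifth difference = -360, so extend:
-3624 − 360 = -3984;  -20106 − 3984 = -24090;  -81242 − 24090 = -105332;  -266986 − 105332 = -372318;  -756417 − 372318 = -1128735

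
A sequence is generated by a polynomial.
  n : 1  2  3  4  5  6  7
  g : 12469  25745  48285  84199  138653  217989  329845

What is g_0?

5283

Δ: 13276, 22540, 35914, 54454, 79336, 111856
Δ²: 9264, 13374, 18540, 24882, 32520
Δ³: 4110, 5166, 6342, 7638
Δ⁴: 1056, 1176, 1296
Δ⁵: 120, 120
The fifth differences are constant at 120.
Work back: 1056 − 120 = 936;  4110 − 936 = 3174;  9264 − 3174 = 6090;  13276 − 6090 = 7186;  12469 − 7186 = 5283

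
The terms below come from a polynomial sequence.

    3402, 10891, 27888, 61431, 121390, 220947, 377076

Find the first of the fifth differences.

480

First differences: 7489, 16997, 33543, 59959, 99557, 156129
Second differences: 9508, 16546, 26416, 39598, 56572
Third differences: 7038, 9870, 13182, 16974
Fourth differences: 2832, 3312, 3792
Fifth differences: 480, 480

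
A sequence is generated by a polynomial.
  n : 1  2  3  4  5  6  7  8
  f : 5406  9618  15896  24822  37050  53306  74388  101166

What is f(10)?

175650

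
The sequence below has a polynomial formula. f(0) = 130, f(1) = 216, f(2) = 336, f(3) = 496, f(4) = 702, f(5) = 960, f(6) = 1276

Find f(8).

2106

D1: 86  120  160  206  258  316
D2: 34  40  46  52  58
D3: 6  6  6  6
Constant third difference = 6, so extend:
58 + 6 = 64;  316 + 64 = 380;  1276 + 380 = 1656
64 + 6 = 70;  380 + 70 = 450;  1656 + 450 = 2106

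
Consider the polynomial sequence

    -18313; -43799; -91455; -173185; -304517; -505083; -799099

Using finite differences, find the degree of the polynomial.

5

-25486, -47656, -81730, -131332, -200566, -294016
-22170, -34074, -49602, -69234, -93450
-11904, -15528, -19632, -24216
-3624, -4104, -4584
-480, -480
The fifth differences are constant, so the polynomial has degree 5.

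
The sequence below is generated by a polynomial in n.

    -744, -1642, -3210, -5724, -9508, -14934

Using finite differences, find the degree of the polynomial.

D1: -898, -1568, -2514, -3784, -5426
D2: -670, -946, -1270, -1642
D3: -276, -324, -372
D4: -48, -48
The fourth differences are constant, so the polynomial has degree 4.

4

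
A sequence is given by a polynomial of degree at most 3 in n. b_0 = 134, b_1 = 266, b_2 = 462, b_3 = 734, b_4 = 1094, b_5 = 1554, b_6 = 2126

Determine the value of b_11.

7086

First differences: 132, 196, 272, 360, 460, 572
Second differences: 64, 76, 88, 100, 112
Third differences: 12, 12, 12, 12
The third differences are constant (12).
112 + 12 = 124;  572 + 124 = 696;  2126 + 696 = 2822
124 + 12 = 136;  696 + 136 = 832;  2822 + 832 = 3654
136 + 12 = 148;  832 + 148 = 980;  3654 + 980 = 4634
148 + 12 = 160;  980 + 160 = 1140;  4634 + 1140 = 5774
160 + 12 = 172;  1140 + 172 = 1312;  5774 + 1312 = 7086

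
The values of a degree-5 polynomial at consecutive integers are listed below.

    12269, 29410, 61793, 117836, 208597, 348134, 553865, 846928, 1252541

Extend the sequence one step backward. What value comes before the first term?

Δ: 17141, 32383, 56043, 90761, 139537, 205731, 293063, 405613
Δ²: 15242, 23660, 34718, 48776, 66194, 87332, 112550
Δ³: 8418, 11058, 14058, 17418, 21138, 25218
Δ⁴: 2640, 3000, 3360, 3720, 4080
Δ⁵: 360, 360, 360, 360
The fifth differences are constant at 360.
Work back: 2640 − 360 = 2280;  8418 − 2280 = 6138;  15242 − 6138 = 9104;  17141 − 9104 = 8037;  12269 − 8037 = 4232

4232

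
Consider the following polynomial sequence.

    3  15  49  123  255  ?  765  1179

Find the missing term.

463

Using the first 5 terms:
D1: 12, 34, 74, 132
D2: 22, 40, 58
D3: 18, 18
Constant third difference = 18.
Extend forward: 58 + 18 = 76;  132 + 76 = 208;  255 + 208 = 463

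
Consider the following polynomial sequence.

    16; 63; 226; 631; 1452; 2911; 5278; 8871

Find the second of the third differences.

First differences: 47, 163, 405, 821, 1459, 2367, 3593
Second differences: 116, 242, 416, 638, 908, 1226
Third differences: 126, 174, 222, 270, 318
Fourth differences: 48, 48, 48, 48

174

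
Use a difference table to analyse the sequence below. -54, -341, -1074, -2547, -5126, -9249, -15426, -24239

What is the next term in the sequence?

Δ: -287, -733, -1473, -2579, -4123, -6177, -8813
Δ²: -446, -740, -1106, -1544, -2054, -2636
Δ³: -294, -366, -438, -510, -582
Δ⁴: -72, -72, -72, -72
Constant fourth difference = -72, so extend:
-582 − 72 = -654;  -2636 − 654 = -3290;  -8813 − 3290 = -12103;  -24239 − 12103 = -36342

-36342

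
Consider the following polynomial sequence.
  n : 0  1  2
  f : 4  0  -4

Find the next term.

-8

Δ: -4, -4
First differences constant at -4.
-4 − 4 = -8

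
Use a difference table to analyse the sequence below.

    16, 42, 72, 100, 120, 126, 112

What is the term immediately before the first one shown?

D1: 26  30  28  20  6  -14
D2: 4  -2  -8  -14  -20
D3: -6  -6  -6  -6
The third differences are constant at -6.
Work back: 4 + 6 = 10;  26 − 10 = 16;  16 − 16 = 0

0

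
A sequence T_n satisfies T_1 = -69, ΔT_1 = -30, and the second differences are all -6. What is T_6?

-279

Build the table forward from the leading diagonal:
D2: -6  -6  -6  -6  -6  -6
D1: -30  -36  -42  -48  -54  -60
T: -69  -99  -135  -177  -225  -279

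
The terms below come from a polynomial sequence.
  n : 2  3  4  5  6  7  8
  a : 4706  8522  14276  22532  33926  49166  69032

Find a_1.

First differences: 3816, 5754, 8256, 11394, 15240, 19866
Second differences: 1938, 2502, 3138, 3846, 4626
Third differences: 564, 636, 708, 780
Fourth differences: 72, 72, 72
The fourth differences are constant at 72.
Work back: 564 − 72 = 492;  1938 − 492 = 1446;  3816 − 1446 = 2370;  4706 − 2370 = 2336

2336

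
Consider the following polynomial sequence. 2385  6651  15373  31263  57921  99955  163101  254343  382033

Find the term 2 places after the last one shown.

First differences: 4266  8722  15890  26658  42034  63146  91242  127690
Second differences: 4456  7168  10768  15376  21112  28096  36448
Third differences: 2712  3600  4608  5736  6984  8352
Fourth differences: 888  1008  1128  1248  1368
Fifth differences: 120  120  120  120
Fifth differences constant at 120.
1368 + 120 = 1488;  8352 + 1488 = 9840;  36448 + 9840 = 46288;  127690 + 46288 = 173978;  382033 + 173978 = 556011
1488 + 120 = 1608;  9840 + 1608 = 11448;  46288 + 11448 = 57736;  173978 + 57736 = 231714;  556011 + 231714 = 787725

787725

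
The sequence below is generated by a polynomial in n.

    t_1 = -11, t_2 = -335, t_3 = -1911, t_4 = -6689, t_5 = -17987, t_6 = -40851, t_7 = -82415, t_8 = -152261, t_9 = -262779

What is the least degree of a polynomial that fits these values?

5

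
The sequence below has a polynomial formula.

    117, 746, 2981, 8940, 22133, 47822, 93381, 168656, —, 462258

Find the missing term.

Using the first 8 terms:
Δ: 629, 2235, 5959, 13193, 25689, 45559, 75275
Δ²: 1606, 3724, 7234, 12496, 19870, 29716
Δ³: 2118, 3510, 5262, 7374, 9846
Δ⁴: 1392, 1752, 2112, 2472
Δ⁵: 360, 360, 360
Constant fifth difference = 360.
Extend forward: 2472 + 360 = 2832;  9846 + 2832 = 12678;  29716 + 12678 = 42394;  75275 + 42394 = 117669;  168656 + 117669 = 286325

286325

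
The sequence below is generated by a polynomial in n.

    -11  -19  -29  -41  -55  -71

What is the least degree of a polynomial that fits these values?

D1: -8, -10, -12, -14, -16
D2: -2, -2, -2, -2
The second differences are constant, so the polynomial has degree 2.

2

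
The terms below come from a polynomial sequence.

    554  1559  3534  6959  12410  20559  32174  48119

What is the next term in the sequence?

D1: 1005  1975  3425  5451  8149  11615  15945
D2: 970  1450  2026  2698  3466  4330
D3: 480  576  672  768  864
D4: 96  96  96  96
Constant fourth difference = 96, so extend:
864 + 96 = 960;  4330 + 960 = 5290;  15945 + 5290 = 21235;  48119 + 21235 = 69354

69354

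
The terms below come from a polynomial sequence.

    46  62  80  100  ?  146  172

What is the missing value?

Using the first 4 terms:
16  18  20
2  2
Constant second difference = 2.
Extend forward: 20 + 2 = 22;  100 + 22 = 122

122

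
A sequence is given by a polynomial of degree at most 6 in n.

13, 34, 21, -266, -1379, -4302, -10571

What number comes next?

-22394

First differences: 21, -13, -287, -1113, -2923, -6269
Second differences: -34, -274, -826, -1810, -3346
Third differences: -240, -552, -984, -1536
Fourth differences: -312, -432, -552
Fifth differences: -120, -120
Constant fifth difference = -120, so extend:
-552 − 120 = -672;  -1536 − 672 = -2208;  -3346 − 2208 = -5554;  -6269 − 5554 = -11823;  -10571 − 11823 = -22394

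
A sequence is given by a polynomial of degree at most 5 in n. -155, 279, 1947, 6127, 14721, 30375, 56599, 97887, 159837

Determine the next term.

249271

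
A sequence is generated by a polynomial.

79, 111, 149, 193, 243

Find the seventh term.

First differences: 32 , 38 , 44 , 50
Second differences: 6 , 6 , 6
Constant second difference = 6, so extend:
50 + 6 = 56;  243 + 56 = 299
56 + 6 = 62;  299 + 62 = 361

361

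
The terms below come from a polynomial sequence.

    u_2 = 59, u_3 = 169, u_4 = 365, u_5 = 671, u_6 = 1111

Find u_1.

11

110  196  306  440
86  110  134
24  24
The third differences are constant at 24.
Work back: 86 − 24 = 62;  110 − 62 = 48;  59 − 48 = 11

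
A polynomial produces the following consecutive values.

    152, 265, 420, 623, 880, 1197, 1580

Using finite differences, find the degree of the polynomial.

3

Δ: 113, 155, 203, 257, 317, 383
Δ²: 42, 48, 54, 60, 66
Δ³: 6, 6, 6, 6
The third differences are constant, so the polynomial has degree 3.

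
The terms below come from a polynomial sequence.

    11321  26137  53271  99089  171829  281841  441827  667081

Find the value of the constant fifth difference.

240

First differences: 14816, 27134, 45818, 72740, 110012, 159986, 225254
Second differences: 12318, 18684, 26922, 37272, 49974, 65268
Third differences: 6366, 8238, 10350, 12702, 15294
Fourth differences: 1872, 2112, 2352, 2592
Fifth differences: 240, 240, 240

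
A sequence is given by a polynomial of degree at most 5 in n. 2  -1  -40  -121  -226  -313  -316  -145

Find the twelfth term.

4919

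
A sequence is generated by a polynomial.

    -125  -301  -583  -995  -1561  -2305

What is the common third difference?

-24

D1: -176, -282, -412, -566, -744
D2: -106, -130, -154, -178
D3: -24, -24, -24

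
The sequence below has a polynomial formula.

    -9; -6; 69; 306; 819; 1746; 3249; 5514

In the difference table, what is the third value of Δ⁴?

24

Δ: 3, 75, 237, 513, 927, 1503, 2265
Δ²: 72, 162, 276, 414, 576, 762
Δ³: 90, 114, 138, 162, 186
Δ⁴: 24, 24, 24, 24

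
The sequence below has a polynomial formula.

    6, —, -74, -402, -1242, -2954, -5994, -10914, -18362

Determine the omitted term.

Using the last 7 terms:
-328  -840  -1712  -3040  -4920  -7448
-512  -872  -1328  -1880  -2528
-360  -456  -552  -648
-96  -96  -96
Constant fourth difference = -96.
Extend backward: -360 + 96 = -264;  -512 + 264 = -248;  -328 + 248 = -80;  -74 + 80 = 6

6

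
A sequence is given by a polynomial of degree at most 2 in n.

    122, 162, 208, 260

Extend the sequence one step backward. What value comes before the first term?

40, 46, 52
6, 6
The second differences are constant at 6.
Work back: 40 − 6 = 34;  122 − 34 = 88

88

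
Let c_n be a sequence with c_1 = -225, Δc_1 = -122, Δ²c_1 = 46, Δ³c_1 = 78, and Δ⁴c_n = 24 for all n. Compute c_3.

Build the table forward from the leading diagonal:
D4: 24  24  24
D3: 78  102  126
D2: 46  124  226
D1: -122  -76  48
c: -225  -347  -423

-423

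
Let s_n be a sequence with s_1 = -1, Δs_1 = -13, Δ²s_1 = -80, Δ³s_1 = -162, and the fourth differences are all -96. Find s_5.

Build the table forward from the leading diagonal:
D4: -96, -96, -96, -96, -96
D3: -162, -258, -354, -450, -546
D2: -80, -242, -500, -854, -1304
D1: -13, -93, -335, -835, -1689
s: -1, -14, -107, -442, -1277

-1277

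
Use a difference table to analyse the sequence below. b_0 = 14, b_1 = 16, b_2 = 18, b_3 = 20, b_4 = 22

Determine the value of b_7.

28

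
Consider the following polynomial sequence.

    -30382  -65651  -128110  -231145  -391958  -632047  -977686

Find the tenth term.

Δ: -35269  -62459  -103035  -160813  -240089  -345639
Δ²: -27190  -40576  -57778  -79276  -105550
Δ³: -13386  -17202  -21498  -26274
Δ⁴: -3816  -4296  -4776
Δ⁵: -480  -480
The fifth differences are constant (-480).
-4776 − 480 = -5256;  -26274 − 5256 = -31530;  -105550 − 31530 = -137080;  -345639 − 137080 = -482719;  -977686 − 482719 = -1460405
-5256 − 480 = -5736;  -31530 − 5736 = -37266;  -137080 − 37266 = -174346;  -482719 − 174346 = -657065;  -1460405 − 657065 = -2117470
-5736 − 480 = -6216;  -37266 − 6216 = -43482;  -174346 − 43482 = -217828;  -657065 − 217828 = -874893;  -2117470 − 874893 = -2992363

-2992363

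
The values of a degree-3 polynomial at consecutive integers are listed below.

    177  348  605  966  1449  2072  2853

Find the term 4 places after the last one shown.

7917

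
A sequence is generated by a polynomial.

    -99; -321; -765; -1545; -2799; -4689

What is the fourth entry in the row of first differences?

D1: -222, -444, -780, -1254, -1890
D2: -222, -336, -474, -636
D3: -114, -138, -162
D4: -24, -24

-1254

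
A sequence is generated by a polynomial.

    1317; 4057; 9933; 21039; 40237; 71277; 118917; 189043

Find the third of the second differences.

8092

Δ: 2740, 5876, 11106, 19198, 31040, 47640, 70126
Δ²: 3136, 5230, 8092, 11842, 16600, 22486
Δ³: 2094, 2862, 3750, 4758, 5886
Δ⁴: 768, 888, 1008, 1128
Δ⁵: 120, 120, 120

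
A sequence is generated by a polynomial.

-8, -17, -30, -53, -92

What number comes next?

Δ: -9, -13, -23, -39
Δ²: -4, -10, -16
Δ³: -6, -6
Constant third difference = -6, so extend:
-16 − 6 = -22;  -39 − 22 = -61;  -92 − 61 = -153

-153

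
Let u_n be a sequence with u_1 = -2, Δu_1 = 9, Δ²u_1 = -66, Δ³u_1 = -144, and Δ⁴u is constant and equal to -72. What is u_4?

-317

Build the table forward from the leading diagonal:
Fourth differences: -72  -72  -72  -72
Third differences: -144  -216  -288  -360
Second differences: -66  -210  -426  -714
First differences: 9  -57  -267  -693
u: -2  7  -50  -317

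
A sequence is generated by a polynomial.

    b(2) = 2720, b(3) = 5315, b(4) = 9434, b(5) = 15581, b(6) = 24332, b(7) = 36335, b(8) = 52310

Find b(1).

1217

D1: 2595, 4119, 6147, 8751, 12003, 15975
D2: 1524, 2028, 2604, 3252, 3972
D3: 504, 576, 648, 720
D4: 72, 72, 72
The fourth differences are constant at 72.
Work back: 504 − 72 = 432;  1524 − 432 = 1092;  2595 − 1092 = 1503;  2720 − 1503 = 1217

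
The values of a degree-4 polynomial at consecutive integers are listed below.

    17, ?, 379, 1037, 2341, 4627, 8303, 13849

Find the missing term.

Using the last 6 terms:
Δ: 658  1304  2286  3676  5546
Δ²: 646  982  1390  1870
Δ³: 336  408  480
Δ⁴: 72  72
Constant fourth difference = 72.
Extend backward: 336 − 72 = 264;  646 − 264 = 382;  658 − 382 = 276;  379 − 276 = 103

103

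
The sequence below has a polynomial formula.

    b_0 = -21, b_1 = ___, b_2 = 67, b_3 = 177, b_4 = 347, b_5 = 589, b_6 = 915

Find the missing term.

Using the last 5 terms:
D1: 110, 170, 242, 326
D2: 60, 72, 84
D3: 12, 12
Constant third difference = 12.
Extend backward: 60 − 12 = 48;  110 − 48 = 62;  67 − 62 = 5

5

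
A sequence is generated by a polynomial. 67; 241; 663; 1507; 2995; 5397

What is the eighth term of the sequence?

174 , 422 , 844 , 1488 , 2402
248 , 422 , 644 , 914
174 , 222 , 270
48 , 48
The fourth differences are constant (48).
270 + 48 = 318;  914 + 318 = 1232;  2402 + 1232 = 3634;  5397 + 3634 = 9031
318 + 48 = 366;  1232 + 366 = 1598;  3634 + 1598 = 5232;  9031 + 5232 = 14263

14263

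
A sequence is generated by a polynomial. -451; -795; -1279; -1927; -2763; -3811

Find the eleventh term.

-13071

First differences: -344, -484, -648, -836, -1048
Second differences: -140, -164, -188, -212
Third differences: -24, -24, -24
Third differences constant at -24.
-212 − 24 = -236;  -1048 − 236 = -1284;  -3811 − 1284 = -5095
-236 − 24 = -260;  -1284 − 260 = -1544;  -5095 − 1544 = -6639
-260 − 24 = -284;  -1544 − 284 = -1828;  -6639 − 1828 = -8467
-284 − 24 = -308;  -1828 − 308 = -2136;  -8467 − 2136 = -10603
-308 − 24 = -332;  -2136 − 332 = -2468;  -10603 − 2468 = -13071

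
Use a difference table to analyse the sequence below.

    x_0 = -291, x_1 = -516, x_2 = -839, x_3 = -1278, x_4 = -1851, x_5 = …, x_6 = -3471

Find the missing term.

Using the first 5 terms:
First differences: -225  -323  -439  -573
Second differences: -98  -116  -134
Third differences: -18  -18
Constant third difference = -18.
Extend forward: -134 − 18 = -152;  -573 − 152 = -725;  -1851 − 725 = -2576

-2576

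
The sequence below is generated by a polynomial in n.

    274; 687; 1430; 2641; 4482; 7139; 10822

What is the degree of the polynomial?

4

D1: 413, 743, 1211, 1841, 2657, 3683
D2: 330, 468, 630, 816, 1026
D3: 138, 162, 186, 210
D4: 24, 24, 24
The fourth differences are constant, so the polynomial has degree 4.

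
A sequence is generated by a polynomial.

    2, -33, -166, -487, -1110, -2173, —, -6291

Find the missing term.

-3838

Using the first 6 terms:
D1: -35, -133, -321, -623, -1063
D2: -98, -188, -302, -440
D3: -90, -114, -138
D4: -24, -24
Constant fourth difference = -24.
Extend forward: -138 − 24 = -162;  -440 − 162 = -602;  -1063 − 602 = -1665;  -2173 − 1665 = -3838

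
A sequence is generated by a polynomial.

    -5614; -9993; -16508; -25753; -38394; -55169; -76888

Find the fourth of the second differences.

D1: -4379, -6515, -9245, -12641, -16775, -21719
D2: -2136, -2730, -3396, -4134, -4944
D3: -594, -666, -738, -810
D4: -72, -72, -72

-4134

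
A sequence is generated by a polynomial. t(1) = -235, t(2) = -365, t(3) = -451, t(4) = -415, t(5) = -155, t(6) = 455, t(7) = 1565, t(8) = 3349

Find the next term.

6005

D1: -130, -86, 36, 260, 610, 1110, 1784
D2: 44, 122, 224, 350, 500, 674
D3: 78, 102, 126, 150, 174
D4: 24, 24, 24, 24
Constant fourth difference = 24, so extend:
174 + 24 = 198;  674 + 198 = 872;  1784 + 872 = 2656;  3349 + 2656 = 6005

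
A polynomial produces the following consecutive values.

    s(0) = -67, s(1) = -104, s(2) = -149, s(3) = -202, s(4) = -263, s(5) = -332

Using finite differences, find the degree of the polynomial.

First differences: -37, -45, -53, -61, -69
Second differences: -8, -8, -8, -8
The second differences are constant, so the polynomial has degree 2.

2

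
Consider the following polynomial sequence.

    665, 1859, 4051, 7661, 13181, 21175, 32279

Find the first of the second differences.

Δ: 1194, 2192, 3610, 5520, 7994, 11104
Δ²: 998, 1418, 1910, 2474, 3110
Δ³: 420, 492, 564, 636
Δ⁴: 72, 72, 72

998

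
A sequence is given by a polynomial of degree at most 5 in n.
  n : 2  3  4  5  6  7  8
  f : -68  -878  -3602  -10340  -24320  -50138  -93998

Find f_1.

D1: -810, -2724, -6738, -13980, -25818, -43860
D2: -1914, -4014, -7242, -11838, -18042
D3: -2100, -3228, -4596, -6204
D4: -1128, -1368, -1608
D5: -240, -240
The fifth differences are constant at -240.
Work back: -1128 + 240 = -888;  -2100 + 888 = -1212;  -1914 + 1212 = -702;  -810 + 702 = -108;  -68 + 108 = 40

40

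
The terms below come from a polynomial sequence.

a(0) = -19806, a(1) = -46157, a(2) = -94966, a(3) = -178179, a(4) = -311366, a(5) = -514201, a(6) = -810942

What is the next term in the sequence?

-26351, -48809, -83213, -133187, -202835, -296741
-22458, -34404, -49974, -69648, -93906
-11946, -15570, -19674, -24258
-3624, -4104, -4584
-480, -480
Fifth differences constant at -480.
-4584 − 480 = -5064;  -24258 − 5064 = -29322;  -93906 − 29322 = -123228;  -296741 − 123228 = -419969;  -810942 − 419969 = -1230911

-1230911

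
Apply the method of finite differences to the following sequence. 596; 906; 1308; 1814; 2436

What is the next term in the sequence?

3186

D1: 310, 402, 506, 622
D2: 92, 104, 116
D3: 12, 12
The third differences are constant (12).
116 + 12 = 128;  622 + 128 = 750;  2436 + 750 = 3186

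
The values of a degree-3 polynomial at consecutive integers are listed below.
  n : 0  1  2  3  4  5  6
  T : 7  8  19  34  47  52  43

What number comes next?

14

First differences: 1, 11, 15, 13, 5, -9
Second differences: 10, 4, -2, -8, -14
Third differences: -6, -6, -6, -6
The third differences are constant (-6).
-14 − 6 = -20;  -9 − 20 = -29;  43 − 29 = 14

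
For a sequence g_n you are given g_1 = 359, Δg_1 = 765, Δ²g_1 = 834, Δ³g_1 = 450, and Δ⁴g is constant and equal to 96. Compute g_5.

Build the table forward from the leading diagonal:
D4: 96  96  96  96  96
D3: 450  546  642  738  834
D2: 834  1284  1830  2472  3210
D1: 765  1599  2883  4713  7185
g: 359  1124  2723  5606  10319

10319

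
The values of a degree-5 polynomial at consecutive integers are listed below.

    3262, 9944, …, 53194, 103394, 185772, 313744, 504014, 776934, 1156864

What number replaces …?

Using the last 7 terms:
Δ: 50200  82378  127972  190270  272920  379930
Δ²: 32178  45594  62298  82650  107010
Δ³: 13416  16704  20352  24360
Δ⁴: 3288  3648  4008
Δ⁵: 360  360
Constant fifth difference = 360.
Extend backward: 3288 − 360 = 2928;  13416 − 2928 = 10488;  32178 − 10488 = 21690;  50200 − 21690 = 28510;  53194 − 28510 = 24684

24684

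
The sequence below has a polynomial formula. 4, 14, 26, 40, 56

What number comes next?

74

First differences: 10, 12, 14, 16
Second differences: 2, 2, 2
The second differences are constant (2).
16 + 2 = 18;  56 + 18 = 74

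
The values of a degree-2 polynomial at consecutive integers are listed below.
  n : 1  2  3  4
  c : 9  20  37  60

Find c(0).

4

Δ: 11, 17, 23
Δ²: 6, 6
The second differences are constant at 6.
Work back: 11 − 6 = 5;  9 − 5 = 4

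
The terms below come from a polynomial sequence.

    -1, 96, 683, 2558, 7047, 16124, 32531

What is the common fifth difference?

120

D1: 97, 587, 1875, 4489, 9077, 16407
D2: 490, 1288, 2614, 4588, 7330
D3: 798, 1326, 1974, 2742
D4: 528, 648, 768
D5: 120, 120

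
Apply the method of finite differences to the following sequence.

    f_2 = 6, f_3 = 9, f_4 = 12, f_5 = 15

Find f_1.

3

D1: 3  3  3
The first differences are constant at 3.
Work back: 6 − 3 = 3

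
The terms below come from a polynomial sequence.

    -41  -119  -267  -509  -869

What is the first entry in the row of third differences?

-24

First differences: -78, -148, -242, -360
Second differences: -70, -94, -118
Third differences: -24, -24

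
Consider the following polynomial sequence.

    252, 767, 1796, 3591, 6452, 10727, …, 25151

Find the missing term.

Using the first 6 terms:
D1: 515, 1029, 1795, 2861, 4275
D2: 514, 766, 1066, 1414
D3: 252, 300, 348
D4: 48, 48
Constant fourth difference = 48.
Extend forward: 348 + 48 = 396;  1414 + 396 = 1810;  4275 + 1810 = 6085;  10727 + 6085 = 16812

16812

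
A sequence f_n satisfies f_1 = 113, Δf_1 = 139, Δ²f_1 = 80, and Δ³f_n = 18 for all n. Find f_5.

1221

Build the table forward from the leading diagonal:
D3: 18, 18, 18, 18, 18
D2: 80, 98, 116, 134, 152
D1: 139, 219, 317, 433, 567
f: 113, 252, 471, 788, 1221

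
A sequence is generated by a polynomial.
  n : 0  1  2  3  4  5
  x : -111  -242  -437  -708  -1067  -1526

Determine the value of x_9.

-4602

First differences: -131  -195  -271  -359  -459
Second differences: -64  -76  -88  -100
Third differences: -12  -12  -12
Constant third difference = -12, so extend:
-100 − 12 = -112;  -459 − 112 = -571;  -1526 − 571 = -2097
-112 − 12 = -124;  -571 − 124 = -695;  -2097 − 695 = -2792
-124 − 12 = -136;  -695 − 136 = -831;  -2792 − 831 = -3623
-136 − 12 = -148;  -831 − 148 = -979;  -3623 − 979 = -4602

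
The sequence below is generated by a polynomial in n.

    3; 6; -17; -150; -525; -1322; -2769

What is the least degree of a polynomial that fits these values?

First differences: 3, -23, -133, -375, -797, -1447
Second differences: -26, -110, -242, -422, -650
Third differences: -84, -132, -180, -228
Fourth differences: -48, -48, -48
The fourth differences are constant, so the polynomial has degree 4.

4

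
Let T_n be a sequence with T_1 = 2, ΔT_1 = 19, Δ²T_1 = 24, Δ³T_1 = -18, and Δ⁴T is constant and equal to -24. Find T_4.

Build the table forward from the leading diagonal:
Fourth differences: -24  -24  -24  -24
Third differences: -18  -42  -66  -90
Second differences: 24  6  -36  -102
First differences: 19  43  49  13
T: 2  21  64  113

113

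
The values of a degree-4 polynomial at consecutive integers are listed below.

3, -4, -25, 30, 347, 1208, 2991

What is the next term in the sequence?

-7, -21, 55, 317, 861, 1783
-14, 76, 262, 544, 922
90, 186, 282, 378
96, 96, 96
Constant fourth difference = 96, so extend:
378 + 96 = 474;  922 + 474 = 1396;  1783 + 1396 = 3179;  2991 + 3179 = 6170

6170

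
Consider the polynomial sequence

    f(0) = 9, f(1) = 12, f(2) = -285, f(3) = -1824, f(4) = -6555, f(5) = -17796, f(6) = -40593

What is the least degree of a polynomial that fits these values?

5

D1: 3, -297, -1539, -4731, -11241, -22797
D2: -300, -1242, -3192, -6510, -11556
D3: -942, -1950, -3318, -5046
D4: -1008, -1368, -1728
D5: -360, -360
The fifth differences are constant, so the polynomial has degree 5.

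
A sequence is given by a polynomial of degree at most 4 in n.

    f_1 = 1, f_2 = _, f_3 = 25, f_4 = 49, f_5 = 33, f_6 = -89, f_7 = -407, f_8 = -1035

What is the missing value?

Using the last 6 terms:
First differences: 24, -16, -122, -318, -628
Second differences: -40, -106, -196, -310
Third differences: -66, -90, -114
Fourth differences: -24, -24
Constant fourth difference = -24.
Extend backward: -66 + 24 = -42;  -40 + 42 = 2;  24 − 2 = 22;  25 − 22 = 3

3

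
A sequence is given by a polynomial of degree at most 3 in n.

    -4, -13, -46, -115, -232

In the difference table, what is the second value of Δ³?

D1: -9, -33, -69, -117
D2: -24, -36, -48
D3: -12, -12

-12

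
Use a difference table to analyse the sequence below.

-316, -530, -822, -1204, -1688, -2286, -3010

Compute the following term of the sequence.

Δ: -214, -292, -382, -484, -598, -724
Δ²: -78, -90, -102, -114, -126
Δ³: -12, -12, -12, -12
Third differences constant at -12.
-126 − 12 = -138;  -724 − 138 = -862;  -3010 − 862 = -3872

-3872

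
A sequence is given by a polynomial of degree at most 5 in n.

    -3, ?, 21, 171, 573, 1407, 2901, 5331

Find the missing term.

-9

Using the last 6 terms:
Δ: 150, 402, 834, 1494, 2430
Δ²: 252, 432, 660, 936
Δ³: 180, 228, 276
Δ⁴: 48, 48
Constant fourth difference = 48.
Extend backward: 180 − 48 = 132;  252 − 132 = 120;  150 − 120 = 30;  21 − 30 = -9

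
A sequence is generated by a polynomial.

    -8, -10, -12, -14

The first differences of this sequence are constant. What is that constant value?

-2

First differences: -2, -2, -2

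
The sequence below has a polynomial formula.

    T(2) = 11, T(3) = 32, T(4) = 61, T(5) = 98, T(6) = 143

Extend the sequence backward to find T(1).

-2

Δ: 21, 29, 37, 45
Δ²: 8, 8, 8
The second differences are constant at 8.
Work back: 21 − 8 = 13;  11 − 13 = -2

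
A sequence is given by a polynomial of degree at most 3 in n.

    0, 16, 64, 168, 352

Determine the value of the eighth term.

D1: 16  48  104  184
D2: 32  56  80
D3: 24  24
Constant third difference = 24, so extend:
80 + 24 = 104;  184 + 104 = 288;  352 + 288 = 640
104 + 24 = 128;  288 + 128 = 416;  640 + 416 = 1056
128 + 24 = 152;  416 + 152 = 568;  1056 + 568 = 1624

1624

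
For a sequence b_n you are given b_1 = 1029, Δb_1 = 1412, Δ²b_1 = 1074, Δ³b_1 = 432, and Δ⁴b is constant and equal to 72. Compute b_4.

8919

Build the table forward from the leading diagonal:
Δ⁴: 72, 72, 72, 72
Δ³: 432, 504, 576, 648
Δ²: 1074, 1506, 2010, 2586
Δ: 1412, 2486, 3992, 6002
b: 1029, 2441, 4927, 8919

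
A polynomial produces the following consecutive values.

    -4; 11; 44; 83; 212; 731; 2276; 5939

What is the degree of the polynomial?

5

Δ: 15, 33, 39, 129, 519, 1545, 3663
Δ²: 18, 6, 90, 390, 1026, 2118
Δ³: -12, 84, 300, 636, 1092
Δ⁴: 96, 216, 336, 456
Δ⁵: 120, 120, 120
The fifth differences are constant, so the polynomial has degree 5.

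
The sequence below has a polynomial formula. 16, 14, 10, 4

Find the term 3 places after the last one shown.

-2, -4, -6
-2, -2
The second differences are constant (-2).
-6 − 2 = -8;  4 − 8 = -4
-8 − 2 = -10;  -4 − 10 = -14
-10 − 2 = -12;  -14 − 12 = -26

-26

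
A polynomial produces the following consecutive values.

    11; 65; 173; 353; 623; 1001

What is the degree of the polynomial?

First differences: 54, 108, 180, 270, 378
Second differences: 54, 72, 90, 108
Third differences: 18, 18, 18
The third differences are constant, so the polynomial has degree 3.

3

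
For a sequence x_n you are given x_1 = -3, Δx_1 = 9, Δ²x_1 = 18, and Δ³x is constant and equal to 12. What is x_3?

33

Build the table forward from the leading diagonal:
Third differences: 12  12  12
Second differences: 18  30  42
First differences: 9  27  57
x: -3  6  33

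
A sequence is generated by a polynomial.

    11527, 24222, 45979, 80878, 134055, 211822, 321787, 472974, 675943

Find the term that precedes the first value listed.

First differences: 12695  21757  34899  53177  77767  109965  151187  202969
Second differences: 9062  13142  18278  24590  32198  41222  51782
Third differences: 4080  5136  6312  7608  9024  10560
Fourth differences: 1056  1176  1296  1416  1536
Fifth differences: 120  120  120  120
The fifth differences are constant at 120.
Work back: 1056 − 120 = 936;  4080 − 936 = 3144;  9062 − 3144 = 5918;  12695 − 5918 = 6777;  11527 − 6777 = 4750

4750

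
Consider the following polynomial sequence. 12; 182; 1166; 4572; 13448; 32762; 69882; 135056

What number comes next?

241892

170 , 984 , 3406 , 8876 , 19314 , 37120 , 65174
814 , 2422 , 5470 , 10438 , 17806 , 28054
1608 , 3048 , 4968 , 7368 , 10248
1440 , 1920 , 2400 , 2880
480 , 480 , 480
Fifth differences constant at 480.
2880 + 480 = 3360;  10248 + 3360 = 13608;  28054 + 13608 = 41662;  65174 + 41662 = 106836;  135056 + 106836 = 241892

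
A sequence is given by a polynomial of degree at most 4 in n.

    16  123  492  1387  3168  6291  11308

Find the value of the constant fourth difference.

96

Δ: 107, 369, 895, 1781, 3123, 5017
Δ²: 262, 526, 886, 1342, 1894
Δ³: 264, 360, 456, 552
Δ⁴: 96, 96, 96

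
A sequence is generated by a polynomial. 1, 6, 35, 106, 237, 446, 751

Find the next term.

1170

Δ: 5, 29, 71, 131, 209, 305
Δ²: 24, 42, 60, 78, 96
Δ³: 18, 18, 18, 18
Constant third difference = 18, so extend:
96 + 18 = 114;  305 + 114 = 419;  751 + 419 = 1170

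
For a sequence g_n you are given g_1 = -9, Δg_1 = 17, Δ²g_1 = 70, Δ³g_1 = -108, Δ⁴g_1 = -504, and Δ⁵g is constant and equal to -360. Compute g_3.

Build the table forward from the leading diagonal:
Δ⁵: -360, -360, -360
Δ⁴: -504, -864, -1224
Δ³: -108, -612, -1476
Δ²: 70, -38, -650
Δ: 17, 87, 49
g: -9, 8, 95

95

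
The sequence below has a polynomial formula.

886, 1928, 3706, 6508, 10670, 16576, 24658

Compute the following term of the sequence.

First differences: 1042, 1778, 2802, 4162, 5906, 8082
Second differences: 736, 1024, 1360, 1744, 2176
Third differences: 288, 336, 384, 432
Fourth differences: 48, 48, 48
Fourth differences constant at 48.
432 + 48 = 480;  2176 + 480 = 2656;  8082 + 2656 = 10738;  24658 + 10738 = 35396

35396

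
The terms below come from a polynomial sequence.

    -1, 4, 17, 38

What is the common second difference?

First differences: 5, 13, 21
Second differences: 8, 8

8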